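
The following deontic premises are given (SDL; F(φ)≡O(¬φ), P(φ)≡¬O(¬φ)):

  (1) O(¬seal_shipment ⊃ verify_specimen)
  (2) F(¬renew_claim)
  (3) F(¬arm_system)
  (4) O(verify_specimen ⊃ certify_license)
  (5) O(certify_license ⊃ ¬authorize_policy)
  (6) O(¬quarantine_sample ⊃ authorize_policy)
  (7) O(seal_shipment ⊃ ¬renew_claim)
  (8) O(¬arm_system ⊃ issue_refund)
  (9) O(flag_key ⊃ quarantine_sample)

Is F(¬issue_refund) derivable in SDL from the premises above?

Premise 8 is O(¬arm_system ⊃ issue_refund), but O(¬arm_system) is not derivable from the premises, so it does not yield O(issue_refund).
No other premise forces O(issue_refund). An ideal world satisfying every premise can still have ¬issue_refund true, so F(¬issue_refund) is not derivable.

No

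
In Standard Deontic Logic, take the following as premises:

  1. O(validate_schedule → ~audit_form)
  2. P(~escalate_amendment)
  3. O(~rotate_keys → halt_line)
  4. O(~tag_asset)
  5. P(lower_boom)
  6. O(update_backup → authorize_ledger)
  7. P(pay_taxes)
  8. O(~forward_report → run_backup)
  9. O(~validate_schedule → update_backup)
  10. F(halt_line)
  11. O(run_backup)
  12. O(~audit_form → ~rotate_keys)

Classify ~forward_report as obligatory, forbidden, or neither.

Premise 8 is O(~forward_report → run_backup); even if O(run_backup) held, inferring O(~forward_report) would be affirming the consequent — invalid.
No premise or chain of K-axiom applications forces O(~forward_report), and none forces O(forward_report). So ~forward_report is neither obligatory nor forbidden under these norms.

Neither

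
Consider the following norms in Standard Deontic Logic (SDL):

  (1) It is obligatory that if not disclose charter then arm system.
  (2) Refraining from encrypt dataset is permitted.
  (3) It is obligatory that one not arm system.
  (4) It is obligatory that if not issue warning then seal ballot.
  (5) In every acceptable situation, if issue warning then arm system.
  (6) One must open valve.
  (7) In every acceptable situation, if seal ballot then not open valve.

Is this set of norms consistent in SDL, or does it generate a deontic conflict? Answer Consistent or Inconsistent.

Premise 6 states O(open_valve) outright.
Premise 7, O(seal_ballot → ¬open_valve), contraposes to O(open_valve → ¬seal_ballot); with O(open_valve) we get O(¬seal_ballot).
Premise 4 is O(¬issue_warning → seal_ballot); contrapositively O(¬seal_ballot → issue_warning). Since O(¬seal_ballot) holds, K gives O(issue_warning).
With premise 5, O(issue_warning → arm_system), the K-axiom yields O(arm_system).
However, premise 3 gives O(¬arm_system).
We now have both O(arm_system) and O(¬arm_system) — arm_system is simultaneously obligatory and forbidden, violating the D-axiom.

Inconsistent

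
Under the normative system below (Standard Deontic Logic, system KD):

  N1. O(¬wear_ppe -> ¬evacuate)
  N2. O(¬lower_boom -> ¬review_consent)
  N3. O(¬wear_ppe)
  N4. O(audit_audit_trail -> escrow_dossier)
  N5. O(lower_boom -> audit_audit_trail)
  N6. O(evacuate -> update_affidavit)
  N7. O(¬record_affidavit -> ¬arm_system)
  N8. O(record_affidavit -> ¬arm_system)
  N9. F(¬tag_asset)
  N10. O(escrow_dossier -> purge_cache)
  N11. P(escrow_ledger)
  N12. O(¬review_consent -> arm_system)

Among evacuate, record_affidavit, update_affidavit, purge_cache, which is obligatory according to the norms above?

purge_cache

Premises 7 and 8 cover both cases: O(¬record_affidavit -> ¬arm_system) and O(record_affidavit -> ¬arm_system). Since ¬record_affidavit ∨ record_affidavit is a tautology, O(¬arm_system) follows.
Premise 12, O(¬review_consent -> arm_system), contraposes to O(¬arm_system -> review_consent); with O(¬arm_system) we get O(review_consent).
The contrapositive of premise 2 (O(¬lower_boom -> ¬review_consent)) is O(review_consent -> lower_boom), and O(review_consent) is already established, so O(lower_boom).
Premise 5 is O(lower_boom -> audit_audit_trail); since O(lower_boom), deontic closure gives O(audit_audit_trail).
With premise 4, O(audit_audit_trail -> escrow_dossier), the K-axiom yields O(escrow_dossier).
Applying K to premise 10 (O(escrow_dossier -> purge_cache)) and O(escrow_dossier) yields O(purge_cache).
So O(purge_cache) holds — purge_cache is obligatory. None of the other listed options is made obligatory by any chain of premises.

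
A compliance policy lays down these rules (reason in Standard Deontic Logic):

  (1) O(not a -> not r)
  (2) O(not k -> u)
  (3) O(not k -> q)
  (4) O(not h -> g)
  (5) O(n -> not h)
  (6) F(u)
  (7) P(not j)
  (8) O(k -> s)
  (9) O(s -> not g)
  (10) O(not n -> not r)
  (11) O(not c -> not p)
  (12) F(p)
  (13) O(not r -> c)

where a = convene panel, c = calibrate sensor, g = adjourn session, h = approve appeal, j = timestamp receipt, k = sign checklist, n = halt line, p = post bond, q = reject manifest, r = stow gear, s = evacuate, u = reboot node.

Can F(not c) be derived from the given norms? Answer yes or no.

Premise 6, F(u), is equivalent to O(not u).
Premise 2 is O(not k -> u); contrapositively O(not u -> k). Since O(not u) holds, K gives O(k).
Premise 8 is O(k -> s); since O(k), deontic closure gives O(s).
Premise 9 is O(s -> not g); since O(s), deontic closure gives O(not g).
Premise 4 is O(not h -> g); contrapositively O(not g -> h). Since O(not g) holds, K gives O(h).
Premise 5 is O(n -> not h); contrapositively O(h -> not n). Since O(h) holds, K gives O(not n).
Applying K to premise 10 (O(not n -> not r)) and O(not n) yields O(not r).
From O(not r) and premise 13, O(not r -> c), we obtain O(c).
Premises 1, 3, 7, 11, 12 do not contribute to this derivation.
So O(c) holds, i.e. F(not c). The claim follows.

Yes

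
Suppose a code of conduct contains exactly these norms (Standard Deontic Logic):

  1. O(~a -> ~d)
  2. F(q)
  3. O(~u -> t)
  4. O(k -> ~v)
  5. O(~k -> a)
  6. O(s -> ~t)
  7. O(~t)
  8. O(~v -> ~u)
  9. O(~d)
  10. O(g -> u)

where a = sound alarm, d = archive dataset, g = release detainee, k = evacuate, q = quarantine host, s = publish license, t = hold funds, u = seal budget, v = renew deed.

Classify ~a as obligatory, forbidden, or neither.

From premise 7 we have O(~t).
Premise 3, O(~u -> t), contraposes to O(~t -> u); with O(~t) we get O(u).
Premise 8 is O(~v -> ~u); contrapositively O(u -> v). Since O(u) holds, K gives O(v).
Premise 4, O(k -> ~v), contraposes to O(v -> ~k); with O(v) we get O(~k).
With premise 5, O(~k -> a), the K-axiom yields O(a).
Premises 1, 2, 6, 9, 10 do not contribute to this derivation.
Thus O(a), which is F(~a): ~a is forbidden.

Forbidden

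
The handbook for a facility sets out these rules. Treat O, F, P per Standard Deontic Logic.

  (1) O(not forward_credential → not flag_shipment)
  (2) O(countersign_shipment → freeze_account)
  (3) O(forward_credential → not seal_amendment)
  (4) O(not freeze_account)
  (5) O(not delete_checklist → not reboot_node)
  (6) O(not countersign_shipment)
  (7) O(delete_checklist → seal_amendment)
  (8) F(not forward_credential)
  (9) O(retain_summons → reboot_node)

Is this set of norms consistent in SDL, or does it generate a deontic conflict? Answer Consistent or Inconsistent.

Premise 2 is O(countersign_shipment → freeze_account), but O(countersign_shipment) is not derivable from the premises, so it does not yield O(freeze_account).
So O(freeze_account) is not derivable, and the apparent clash with O(not freeze_account) does not arise.
A world satisfying every obligation exists (e.g. countersign_shipment=false, delete_checklist=false, flag_shipment=false, forward_credential=true, freeze_account=false, reboot_node=false, retain_summons=false, seal_amendment=false); no atom is both obligatory and forbidden, so the set is consistent.

Consistent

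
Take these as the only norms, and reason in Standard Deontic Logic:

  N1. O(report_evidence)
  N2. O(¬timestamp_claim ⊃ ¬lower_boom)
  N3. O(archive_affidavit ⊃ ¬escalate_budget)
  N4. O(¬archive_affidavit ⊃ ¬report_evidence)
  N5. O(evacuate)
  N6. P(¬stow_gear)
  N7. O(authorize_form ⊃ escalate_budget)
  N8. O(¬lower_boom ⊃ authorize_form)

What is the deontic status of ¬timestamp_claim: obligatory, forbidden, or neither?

Forbidden

Premise 1 states O(report_evidence) outright.
Premise 4 is O(¬archive_affidavit ⊃ ¬report_evidence); contrapositively O(report_evidence ⊃ archive_affidavit). Since O(report_evidence) holds, K gives O(archive_affidavit).
From O(archive_affidavit) and premise 3, O(archive_affidavit ⊃ ¬escalate_budget), we obtain O(¬escalate_budget).
Premise 7 is O(authorize_form ⊃ escalate_budget); contrapositively O(¬escalate_budget ⊃ ¬authorize_form). Since O(¬escalate_budget) holds, K gives O(¬authorize_form).
Premise 8 is O(¬lower_boom ⊃ authorize_form); contrapositively O(¬authorize_form ⊃ lower_boom). Since O(¬authorize_form) holds, K gives O(lower_boom).
Premise 2 is O(¬timestamp_claim ⊃ ¬lower_boom); contrapositively O(lower_boom ⊃ timestamp_claim). Since O(lower_boom) holds, K gives O(timestamp_claim).
Premises 5, 6 do not contribute to this derivation.
Thus O(timestamp_claim), which is F(¬timestamp_claim): ¬timestamp_claim is forbidden.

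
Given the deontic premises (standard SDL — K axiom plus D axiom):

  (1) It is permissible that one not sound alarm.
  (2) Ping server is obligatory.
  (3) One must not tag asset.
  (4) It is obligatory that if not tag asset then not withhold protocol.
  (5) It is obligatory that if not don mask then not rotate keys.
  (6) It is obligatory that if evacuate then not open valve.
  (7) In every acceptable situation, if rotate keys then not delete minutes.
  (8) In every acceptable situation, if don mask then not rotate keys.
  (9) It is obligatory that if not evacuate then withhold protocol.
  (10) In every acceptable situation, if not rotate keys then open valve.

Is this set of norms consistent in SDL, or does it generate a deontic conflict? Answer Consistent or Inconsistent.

Premises 8 and 5 cover both cases: O(don_mask → ¬rotate_keys) and O(¬don_mask → ¬rotate_keys). Since don_mask ∨ ¬don_mask is a tautology, O(¬rotate_keys) follows.
With premise 10, O(¬rotate_keys → open_valve), the K-axiom yields O(open_valve).
Premise 6, O(evacuate → ¬open_valve), contraposes to O(open_valve → ¬evacuate); with O(open_valve) we get O(¬evacuate).
With premise 9, O(¬evacuate → withhold_protocol), the K-axiom yields O(withhold_protocol).
The contrapositive of premise 4 (O(¬tag_asset → ¬withhold_protocol)) is O(withhold_protocol → tag_asset), and O(withhold_protocol) is already established, so O(tag_asset).
However, F(tag_asset) at premise 3 amounts to O(¬tag_asset).
We now have both O(tag_asset) and O(¬tag_asset) — tag_asset is simultaneously obligatory and forbidden, violating the D-axiom.

Inconsistent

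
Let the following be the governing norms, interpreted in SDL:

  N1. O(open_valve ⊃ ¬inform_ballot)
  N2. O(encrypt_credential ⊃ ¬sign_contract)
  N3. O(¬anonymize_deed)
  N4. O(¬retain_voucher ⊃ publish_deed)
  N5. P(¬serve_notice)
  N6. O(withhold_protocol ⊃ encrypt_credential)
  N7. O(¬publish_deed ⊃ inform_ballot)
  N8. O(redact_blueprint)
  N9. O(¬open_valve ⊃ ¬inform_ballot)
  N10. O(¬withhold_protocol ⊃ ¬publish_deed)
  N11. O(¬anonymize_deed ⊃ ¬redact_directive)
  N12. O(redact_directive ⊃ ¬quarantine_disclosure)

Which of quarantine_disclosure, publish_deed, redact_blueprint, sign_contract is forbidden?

sign_contract

Premises 9 and 1 are O(¬open_valve ⊃ ¬inform_ballot) and O(open_valve ⊃ ¬inform_ballot); every ideal world satisfies ¬open_valve or open_valve, so in either case ¬inform_ballot holds — hence O(¬inform_ballot).
Premise 7, O(¬publish_deed ⊃ inform_ballot), contraposes to O(¬inform_ballot ⊃ publish_deed); with O(¬inform_ballot) we get O(publish_deed).
The contrapositive of premise 10 (O(¬withhold_protocol ⊃ ¬publish_deed)) is O(publish_deed ⊃ withhold_protocol), and O(publish_deed) is already established, so O(withhold_protocol).
From O(withhold_protocol) and premise 6, O(withhold_protocol ⊃ encrypt_credential), we obtain O(encrypt_credential).
From O(encrypt_credential) and premise 2, O(encrypt_credential ⊃ ¬sign_contract), we obtain O(¬sign_contract).
So O(¬sign_contract) holds, i.e. sign_contract is forbidden. None of the other listed options is forbidden under the premises.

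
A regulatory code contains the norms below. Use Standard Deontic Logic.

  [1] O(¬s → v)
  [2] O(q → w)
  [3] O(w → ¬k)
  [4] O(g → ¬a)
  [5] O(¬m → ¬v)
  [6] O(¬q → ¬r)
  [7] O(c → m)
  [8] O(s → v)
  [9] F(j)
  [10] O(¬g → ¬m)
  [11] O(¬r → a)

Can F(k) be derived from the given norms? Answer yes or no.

Premises 8 and 1 cover both cases: O(s → v) and O(¬s → v). Since s ∨ ¬s is a tautology, O(v) follows.
Premise 5 is O(¬m → ¬v); contrapositively O(v → m). Since O(v) holds, K gives O(m).
The contrapositive of premise 10 (O(¬g → ¬m)) is O(m → g), and O(m) is already established, so O(g).
Premise 4 is O(g → ¬a); since O(g), deontic closure gives O(¬a).
Premise 11 is O(¬r → a); contrapositively O(¬a → r). Since O(¬a) holds, K gives O(r).
The contrapositive of premise 6 (O(¬q → ¬r)) is O(r → q), and O(r) is already established, so O(q).
With premise 2, O(q → w), the K-axiom yields O(w).
With premise 3, O(w → ¬k), the K-axiom yields O(¬k).
Premises 7, 9 do not contribute to this derivation.
So O(¬k) holds, i.e. F(k). The claim follows.

Yes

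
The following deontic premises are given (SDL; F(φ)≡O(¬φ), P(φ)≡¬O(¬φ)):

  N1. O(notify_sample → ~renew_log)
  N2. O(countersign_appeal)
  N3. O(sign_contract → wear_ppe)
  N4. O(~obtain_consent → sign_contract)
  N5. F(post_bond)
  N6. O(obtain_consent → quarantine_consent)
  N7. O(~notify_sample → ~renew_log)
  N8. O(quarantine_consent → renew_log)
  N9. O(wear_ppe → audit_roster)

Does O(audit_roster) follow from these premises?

Premises 1 and 7 are O(notify_sample → ~renew_log) and O(~notify_sample → ~renew_log); every ideal world satisfies notify_sample or ~notify_sample, so in either case ~renew_log holds — hence O(~renew_log).
Premise 8 is O(quarantine_consent → renew_log); contrapositively O(~renew_log → ~quarantine_consent). Since O(~renew_log) holds, K gives O(~quarantine_consent).
Premise 6 is O(obtain_consent → quarantine_consent); contrapositively O(~quarantine_consent → ~obtain_consent). Since O(~quarantine_consent) holds, K gives O(~obtain_consent).
With premise 4, O(~obtain_consent → sign_contract), the K-axiom yields O(sign_contract).
With premise 3, O(sign_contract → wear_ppe), the K-axiom yields O(wear_ppe).
With premise 9, O(wear_ppe → audit_roster), the K-axiom yields O(audit_roster).
Premises 2, 5 do not contribute to this derivation.
So O(audit_roster) follows.

Yes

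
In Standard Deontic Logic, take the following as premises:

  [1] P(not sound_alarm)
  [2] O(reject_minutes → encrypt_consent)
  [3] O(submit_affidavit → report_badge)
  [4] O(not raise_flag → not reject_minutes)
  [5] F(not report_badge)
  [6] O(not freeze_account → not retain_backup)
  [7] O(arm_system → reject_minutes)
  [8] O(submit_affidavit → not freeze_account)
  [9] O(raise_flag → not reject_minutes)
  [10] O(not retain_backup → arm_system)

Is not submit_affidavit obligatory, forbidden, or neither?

Premises 9 and 4 cover both cases: O(raise_flag → not reject_minutes) and O(not raise_flag → not reject_minutes). Since raise_flag ∨ not raise_flag is a tautology, O(not reject_minutes) follows.
The contrapositive of premise 7 (O(arm_system → reject_minutes)) is O(not reject_minutes → not arm_system), and O(not reject_minutes) is already established, so O(not arm_system).
Premise 10, O(not retain_backup → arm_system), contraposes to O(not arm_system → retain_backup); with O(not arm_system) we get O(retain_backup).
Premise 6, O(not freeze_account → not retain_backup), contraposes to O(retain_backup → freeze_account); with O(retain_backup) we get O(freeze_account).
The contrapositive of premise 8 (O(submit_affidavit → not freeze_account)) is O(freeze_account → not submit_affidavit), and O(freeze_account) is already established, so O(not submit_affidavit).
Premises 1, 2, 3, 5 do not contribute to this derivation.
Hence not submit_affidavit is obligatory.

Obligatory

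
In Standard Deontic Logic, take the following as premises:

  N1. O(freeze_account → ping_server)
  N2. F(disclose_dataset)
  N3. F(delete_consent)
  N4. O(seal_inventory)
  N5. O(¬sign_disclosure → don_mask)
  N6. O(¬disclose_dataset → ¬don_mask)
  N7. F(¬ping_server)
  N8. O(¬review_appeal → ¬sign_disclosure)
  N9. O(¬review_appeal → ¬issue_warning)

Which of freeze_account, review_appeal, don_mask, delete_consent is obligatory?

review_appeal

Premise 2 is F(disclose_dataset), i.e. O(¬disclose_dataset).
From O(¬disclose_dataset) and premise 6, O(¬disclose_dataset → ¬don_mask), we obtain O(¬don_mask).
Premise 5 is O(¬sign_disclosure → don_mask); contrapositively O(¬don_mask → sign_disclosure). Since O(¬don_mask) holds, K gives O(sign_disclosure).
The contrapositive of premise 8 (O(¬review_appeal → ¬sign_disclosure)) is O(sign_disclosure → review_appeal), and O(sign_disclosure) is already established, so O(review_appeal).
So O(review_appeal) holds — review_appeal is obligatory. None of the other listed options is made obligatory by any chain of premises.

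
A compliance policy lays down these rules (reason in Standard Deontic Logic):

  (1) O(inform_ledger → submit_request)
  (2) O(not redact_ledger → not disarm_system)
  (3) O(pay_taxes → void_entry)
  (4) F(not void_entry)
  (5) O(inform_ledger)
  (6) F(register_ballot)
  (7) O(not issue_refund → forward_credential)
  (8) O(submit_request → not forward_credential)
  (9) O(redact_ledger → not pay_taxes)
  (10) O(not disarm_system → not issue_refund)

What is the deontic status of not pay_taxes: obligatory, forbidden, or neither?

Obligatory

Premise 5 gives O(inform_ledger).
With premise 1, O(inform_ledger → submit_request), the K-axiom yields O(submit_request).
Premise 8 is O(submit_request → not forward_credential); since O(submit_request), deontic closure gives O(not forward_credential).
Premise 7, O(not issue_refund → forward_credential), contraposes to O(not forward_credential → issue_refund); with O(not forward_credential) we get O(issue_refund).
Premise 10 is O(not disarm_system → not issue_refund); contrapositively O(issue_refund → disarm_system). Since O(issue_refund) holds, K gives O(disarm_system).
Premise 2, O(not redact_ledger → not disarm_system), contraposes to O(disarm_system → redact_ledger); with O(disarm_system) we get O(redact_ledger).
With premise 9, O(redact_ledger → not pay_taxes), the K-axiom yields O(not pay_taxes).
Premises 3, 4, 6 do not contribute to this derivation.
Hence not pay_taxes is obligatory.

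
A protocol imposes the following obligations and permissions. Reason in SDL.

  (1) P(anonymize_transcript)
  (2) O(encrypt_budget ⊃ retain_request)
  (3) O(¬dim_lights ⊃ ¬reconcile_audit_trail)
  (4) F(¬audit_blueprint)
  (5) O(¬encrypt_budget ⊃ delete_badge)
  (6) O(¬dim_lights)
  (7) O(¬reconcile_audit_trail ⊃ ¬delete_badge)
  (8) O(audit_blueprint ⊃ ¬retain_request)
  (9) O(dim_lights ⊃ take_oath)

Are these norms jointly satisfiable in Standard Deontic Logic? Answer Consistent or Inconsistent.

Premise 6 gives O(¬dim_lights).
From O(¬dim_lights) and premise 3, O(¬dim_lights ⊃ ¬reconcile_audit_trail), we obtain O(¬reconcile_audit_trail).
Applying K to premise 7 (O(¬reconcile_audit_trail ⊃ ¬delete_badge)) and O(¬reconcile_audit_trail) yields O(¬delete_badge).
Premise 5 is O(¬encrypt_budget ⊃ delete_badge); contrapositively O(¬delete_badge ⊃ encrypt_budget). Since O(¬delete_badge) holds, K gives O(encrypt_budget).
Premise 2 is O(encrypt_budget ⊃ retain_request); since O(encrypt_budget), deontic closure gives O(retain_request).
Premise 8 is O(audit_blueprint ⊃ ¬retain_request); contrapositively O(retain_request ⊃ ¬audit_blueprint). Since O(retain_request) holds, K gives O(¬audit_blueprint).
However, F(¬audit_blueprint) at premise 4 amounts to O(audit_blueprint).
We now have both O(¬audit_blueprint) and O(audit_blueprint) — audit_blueprint is simultaneously obligatory and forbidden, violating the D-axiom.

Inconsistent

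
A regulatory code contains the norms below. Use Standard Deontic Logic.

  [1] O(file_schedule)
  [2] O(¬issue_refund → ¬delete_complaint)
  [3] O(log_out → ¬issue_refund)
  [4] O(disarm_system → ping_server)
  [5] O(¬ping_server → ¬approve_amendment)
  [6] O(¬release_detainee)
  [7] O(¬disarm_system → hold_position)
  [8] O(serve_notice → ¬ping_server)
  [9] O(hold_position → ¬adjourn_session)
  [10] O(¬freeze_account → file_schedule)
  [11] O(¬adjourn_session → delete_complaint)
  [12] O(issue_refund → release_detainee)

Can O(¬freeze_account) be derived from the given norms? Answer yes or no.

No

Premise 10 is O(¬freeze_account → file_schedule); even if O(file_schedule) held, inferring O(¬freeze_account) would be affirming the consequent — invalid.
No other premise forces O(¬freeze_account). An ideal world satisfying every premise can still have ¬freeze_account false, so O(¬freeze_account) is not derivable.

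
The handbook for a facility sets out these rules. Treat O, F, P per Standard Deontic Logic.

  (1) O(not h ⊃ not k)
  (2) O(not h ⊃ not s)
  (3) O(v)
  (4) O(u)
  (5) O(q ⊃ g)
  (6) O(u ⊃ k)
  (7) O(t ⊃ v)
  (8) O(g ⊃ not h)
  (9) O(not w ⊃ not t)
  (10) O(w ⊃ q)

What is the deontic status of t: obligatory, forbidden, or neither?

From premise 4 we have O(u).
With premise 6, O(u ⊃ k), the K-axiom yields O(k).
Premise 1, O(not h ⊃ not k), contraposes to O(k ⊃ h); with O(k) we get O(h).
Premise 8 is O(g ⊃ not h); contrapositively O(h ⊃ not g). Since O(h) holds, K gives O(not g).
Premise 5, O(q ⊃ g), contraposes to O(not g ⊃ not q); with O(not g) we get O(not q).
Premise 10, O(w ⊃ q), contraposes to O(not q ⊃ not w); with O(not q) we get O(not w).
With premise 9, O(not w ⊃ not t), the K-axiom yields O(not t).
Premises 2, 3, 7 do not contribute to this derivation.
Thus O(not t), which is F(t): t is forbidden.

Forbidden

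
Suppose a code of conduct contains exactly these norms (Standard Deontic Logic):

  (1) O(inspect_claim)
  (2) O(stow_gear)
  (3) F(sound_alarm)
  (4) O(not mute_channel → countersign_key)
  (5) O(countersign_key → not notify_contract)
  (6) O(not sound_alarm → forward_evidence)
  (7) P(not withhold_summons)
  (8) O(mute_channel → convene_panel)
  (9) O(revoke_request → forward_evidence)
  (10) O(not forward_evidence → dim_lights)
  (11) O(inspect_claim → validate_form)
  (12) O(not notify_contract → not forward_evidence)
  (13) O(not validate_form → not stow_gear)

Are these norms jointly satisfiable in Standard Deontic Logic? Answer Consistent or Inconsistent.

Consistent

Premise 13 is O(not validate_form → not stow_gear), but O(not validate_form) is not derivable from the premises, so it does not yield O(not stow_gear).
So O(not stow_gear) is not derivable, and the apparent clash with O(stow_gear) does not arise.
A world satisfying every obligation exists (e.g. convene_panel=true, countersign_key=false, dim_lights=false, forward_evidence=true, inspect_claim=true, mute_channel=true, notify_contract=true, revoke_request=false, sound_alarm=false, stow_gear=true, validate_form=true, withhold_summons=false); no atom is both obligatory and forbidden, so the set is consistent.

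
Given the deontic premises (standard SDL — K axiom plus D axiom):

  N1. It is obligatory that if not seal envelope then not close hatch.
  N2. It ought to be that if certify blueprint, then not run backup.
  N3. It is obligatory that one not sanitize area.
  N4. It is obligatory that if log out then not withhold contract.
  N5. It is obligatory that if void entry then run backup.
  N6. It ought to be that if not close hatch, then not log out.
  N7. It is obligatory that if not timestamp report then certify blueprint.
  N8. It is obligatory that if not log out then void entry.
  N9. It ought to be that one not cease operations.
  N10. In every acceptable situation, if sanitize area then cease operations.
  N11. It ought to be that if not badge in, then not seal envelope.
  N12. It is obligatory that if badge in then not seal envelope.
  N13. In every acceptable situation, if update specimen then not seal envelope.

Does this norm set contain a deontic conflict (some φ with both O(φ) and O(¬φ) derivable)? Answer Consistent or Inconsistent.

Premise 10 is O(sanitize_area → cease_operations), but O(sanitize_area) is not derivable from the premises, so it does not yield O(cease_operations).
So O(cease_operations) is not derivable, and the apparent clash with O(¬cease_operations) does not arise.
A world satisfying every obligation exists (e.g. badge_in=false, cease_operations=false, certify_blueprint=false, close_hatch=false, log_out=false, run_backup=true, sanitize_area=false, seal_envelope=false, timestamp_report=true, update_specimen=false, void_entry=true, withhold_contract=false); no atom is both obligatory and forbidden, so the set is consistent.

Consistent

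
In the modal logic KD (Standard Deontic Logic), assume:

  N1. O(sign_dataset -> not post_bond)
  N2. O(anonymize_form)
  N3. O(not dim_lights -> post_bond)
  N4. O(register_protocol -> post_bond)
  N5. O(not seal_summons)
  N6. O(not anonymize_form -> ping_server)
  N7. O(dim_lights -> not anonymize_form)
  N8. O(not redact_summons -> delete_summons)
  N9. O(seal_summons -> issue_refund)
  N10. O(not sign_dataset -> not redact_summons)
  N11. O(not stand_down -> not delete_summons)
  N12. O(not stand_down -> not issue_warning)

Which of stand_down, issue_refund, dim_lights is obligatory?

Premise 2 gives O(anonymize_form).
The contrapositive of premise 7 (O(dim_lights -> not anonymize_form)) is O(anonymize_form -> not dim_lights), and O(anonymize_form) is already established, so O(not dim_lights).
With premise 3, O(not dim_lights -> post_bond), the K-axiom yields O(post_bond).
The contrapositive of premise 1 (O(sign_dataset -> not post_bond)) is O(post_bond -> not sign_dataset), and O(post_bond) is already established, so O(not sign_dataset).
Premise 10 is O(not sign_dataset -> not redact_summons); since O(not sign_dataset), deontic closure gives O(not redact_summons).
With premise 8, O(not redact_summons -> delete_summons), the K-axiom yields O(delete_summons).
The contrapositive of premise 11 (O(not stand_down -> not delete_summons)) is O(delete_summons -> stand_down), and O(delete_summons) is already established, so O(stand_down).
So O(stand_down) holds — stand_down is obligatory. None of the other listed options is made obligatory by any chain of premises.

stand_down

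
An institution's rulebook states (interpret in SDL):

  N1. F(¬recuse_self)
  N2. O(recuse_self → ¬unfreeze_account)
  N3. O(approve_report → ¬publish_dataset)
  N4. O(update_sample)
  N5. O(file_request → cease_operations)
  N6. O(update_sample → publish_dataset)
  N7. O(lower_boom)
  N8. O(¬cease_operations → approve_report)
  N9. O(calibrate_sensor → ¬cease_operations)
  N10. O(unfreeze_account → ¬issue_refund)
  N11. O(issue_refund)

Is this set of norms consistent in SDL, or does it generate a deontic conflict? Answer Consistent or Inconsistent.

Consistent

Premise 10 is O(unfreeze_account → ¬issue_refund), but O(unfreeze_account) is not derivable from the premises, so it does not yield O(¬issue_refund).
So O(¬issue_refund) is not derivable, and the apparent clash with O(issue_refund) does not arise.
A world satisfying every obligation exists (e.g. approve_report=false, calibrate_sensor=false, cease_operations=true, file_request=false, issue_refund=true, lower_boom=true, publish_dataset=true, recuse_self=true, unfreeze_account=false, update_sample=true); no atom is both obligatory and forbidden, so the set is consistent.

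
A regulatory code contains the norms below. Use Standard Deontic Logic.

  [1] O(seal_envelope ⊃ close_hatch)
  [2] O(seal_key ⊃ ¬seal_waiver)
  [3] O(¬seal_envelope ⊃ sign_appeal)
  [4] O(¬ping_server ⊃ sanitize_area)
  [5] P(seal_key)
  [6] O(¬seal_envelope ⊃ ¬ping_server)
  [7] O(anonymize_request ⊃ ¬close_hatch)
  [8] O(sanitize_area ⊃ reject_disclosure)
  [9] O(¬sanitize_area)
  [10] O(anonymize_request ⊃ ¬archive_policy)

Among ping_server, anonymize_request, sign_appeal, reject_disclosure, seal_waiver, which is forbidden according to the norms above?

anonymize_request

From premise 9 we have O(¬sanitize_area).
Premise 4, O(¬ping_server ⊃ sanitize_area), contraposes to O(¬sanitize_area ⊃ ping_server); with O(¬sanitize_area) we get O(ping_server).
Premise 6, O(¬seal_envelope ⊃ ¬ping_server), contraposes to O(ping_server ⊃ seal_envelope); with O(ping_server) we get O(seal_envelope).
From O(seal_envelope) and premise 1, O(seal_envelope ⊃ close_hatch), we obtain O(close_hatch).
The contrapositive of premise 7 (O(anonymize_request ⊃ ¬close_hatch)) is O(close_hatch ⊃ ¬anonymize_request), and O(close_hatch) is already established, so O(¬anonymize_request).
So O(¬anonymize_request) holds, i.e. anonymize_request is forbidden. None of the other listed options is forbidden under the premises.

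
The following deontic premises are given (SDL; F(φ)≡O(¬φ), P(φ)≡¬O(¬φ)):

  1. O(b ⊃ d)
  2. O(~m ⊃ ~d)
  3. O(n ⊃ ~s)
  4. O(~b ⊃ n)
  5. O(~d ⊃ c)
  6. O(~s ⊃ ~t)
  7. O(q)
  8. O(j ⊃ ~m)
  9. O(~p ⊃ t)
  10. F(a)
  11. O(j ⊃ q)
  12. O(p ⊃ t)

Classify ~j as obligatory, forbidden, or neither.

Premises 9 and 12 cover both cases: O(~p ⊃ t) and O(p ⊃ t). Since ~p ∨ p is a tautology, O(t) follows.
Premise 6, O(~s ⊃ ~t), contraposes to O(t ⊃ s); with O(t) we get O(s).
Premise 3, O(n ⊃ ~s), contraposes to O(s ⊃ ~n); with O(s) we get O(~n).
The contrapositive of premise 4 (O(~b ⊃ n)) is O(~n ⊃ b), and O(~n) is already established, so O(b).
From O(b) and premise 1, O(b ⊃ d), we obtain O(d).
Premise 2, O(~m ⊃ ~d), contraposes to O(d ⊃ m); with O(d) we get O(m).
Premise 8, O(j ⊃ ~m), contraposes to O(m ⊃ ~j); with O(m) we get O(~j).
Premises 5, 7, 10, 11 do not contribute to this derivation.
Hence ~j is obligatory.

Obligatory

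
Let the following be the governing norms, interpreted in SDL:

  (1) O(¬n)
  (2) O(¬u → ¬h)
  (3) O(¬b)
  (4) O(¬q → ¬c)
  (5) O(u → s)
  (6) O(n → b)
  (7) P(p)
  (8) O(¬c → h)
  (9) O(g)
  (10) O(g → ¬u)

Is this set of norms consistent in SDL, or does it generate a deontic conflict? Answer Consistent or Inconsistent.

Consistent

Premise 6 is O(n → b), but O(n) is not derivable from the premises, so it does not yield O(b).
So O(b) is not derivable, and the apparent clash with O(¬b) does not arise.
A world satisfying every obligation exists (e.g. b=false, c=true, g=true, h=false, n=false, p=false, q=true, s=false, u=false); no atom is both obligatory and forbidden, so the set is consistent.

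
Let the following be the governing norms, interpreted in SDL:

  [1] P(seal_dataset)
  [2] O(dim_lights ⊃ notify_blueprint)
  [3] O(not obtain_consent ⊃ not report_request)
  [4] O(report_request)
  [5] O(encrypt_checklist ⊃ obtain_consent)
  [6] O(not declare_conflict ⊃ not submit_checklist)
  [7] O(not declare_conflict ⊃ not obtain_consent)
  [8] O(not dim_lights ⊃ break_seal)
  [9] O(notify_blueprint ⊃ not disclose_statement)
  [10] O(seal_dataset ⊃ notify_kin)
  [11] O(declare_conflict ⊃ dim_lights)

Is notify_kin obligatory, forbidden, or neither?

Neither

Premise 10 is O(seal_dataset ⊃ notify_kin), but O(seal_dataset) is not derivable from the premises (the permission P(seal_dataset) asserts only not O(not seal_dataset), not O(seal_dataset)), so it does not yield O(notify_kin).
No premise or chain of K-axiom applications forces O(notify_kin), and none forces O(not notify_kin). So notify_kin is neither obligatory nor forbidden under these norms.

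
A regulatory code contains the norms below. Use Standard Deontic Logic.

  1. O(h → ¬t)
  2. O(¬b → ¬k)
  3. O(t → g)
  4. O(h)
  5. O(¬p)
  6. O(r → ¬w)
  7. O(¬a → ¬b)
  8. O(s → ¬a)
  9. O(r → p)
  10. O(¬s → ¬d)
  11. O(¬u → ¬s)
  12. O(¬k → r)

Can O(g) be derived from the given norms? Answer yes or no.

Premise 3 is O(t → g), but O(t) is not derivable from the premises, so it does not yield O(g).
No other premise forces O(g). An ideal world satisfying every premise can still have g false, so O(g) is not derivable.

No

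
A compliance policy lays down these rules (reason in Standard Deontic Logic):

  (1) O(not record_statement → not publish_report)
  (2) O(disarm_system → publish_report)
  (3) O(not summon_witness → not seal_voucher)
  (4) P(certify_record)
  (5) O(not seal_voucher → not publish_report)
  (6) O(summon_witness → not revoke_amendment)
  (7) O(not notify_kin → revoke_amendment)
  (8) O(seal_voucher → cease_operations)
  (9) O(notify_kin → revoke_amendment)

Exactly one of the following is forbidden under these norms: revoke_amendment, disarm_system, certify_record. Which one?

disarm_system

Premises 9 and 7 are O(notify_kin → revoke_amendment) and O(not notify_kin → revoke_amendment); every ideal world satisfies notify_kin or not notify_kin, so in either case revoke_amendment holds — hence O(revoke_amendment).
Premise 6 is O(summon_witness → not revoke_amendment); contrapositively O(revoke_amendment → not summon_witness). Since O(revoke_amendment) holds, K gives O(not summon_witness).
From O(not summon_witness) and premise 3, O(not summon_witness → not seal_voucher), we obtain O(not seal_voucher).
Premise 5 is O(not seal_voucher → not publish_report); since O(not seal_voucher), deontic closure gives O(not publish_report).
Premise 2 is O(disarm_system → publish_report); contrapositively O(not publish_report → not disarm_system). Since O(not publish_report) holds, K gives O(not disarm_system).
So O(not disarm_system) holds, i.e. disarm_system is forbidden. None of the other listed options is forbidden under the premises.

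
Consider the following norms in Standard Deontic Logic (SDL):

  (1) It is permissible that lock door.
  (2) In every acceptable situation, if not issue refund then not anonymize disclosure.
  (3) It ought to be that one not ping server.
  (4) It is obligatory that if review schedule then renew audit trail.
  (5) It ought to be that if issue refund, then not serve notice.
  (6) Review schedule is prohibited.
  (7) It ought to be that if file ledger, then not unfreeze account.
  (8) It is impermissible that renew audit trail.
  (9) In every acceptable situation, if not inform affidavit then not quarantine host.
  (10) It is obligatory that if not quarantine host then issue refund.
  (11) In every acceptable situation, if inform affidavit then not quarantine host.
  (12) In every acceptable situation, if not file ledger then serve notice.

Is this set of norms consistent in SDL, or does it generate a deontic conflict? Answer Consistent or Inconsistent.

Premise 4 is O(review_schedule → renew_audit_trail), but O(review_schedule) is not derivable from the premises, so it does not yield O(renew_audit_trail).
So O(renew_audit_trail) is not derivable, and the apparent clash with O(¬renew_audit_trail) does not arise.
A world satisfying every obligation exists (e.g. anonymize_disclosure=false, file_ledger=true, inform_affidavit=false, issue_refund=true, lock_door=false, ping_server=false, quarantine_host=false, renew_audit_trail=false, review_schedule=false, serve_notice=false, unfreeze_account=false); no atom is both obligatory and forbidden, so the set is consistent.

Consistent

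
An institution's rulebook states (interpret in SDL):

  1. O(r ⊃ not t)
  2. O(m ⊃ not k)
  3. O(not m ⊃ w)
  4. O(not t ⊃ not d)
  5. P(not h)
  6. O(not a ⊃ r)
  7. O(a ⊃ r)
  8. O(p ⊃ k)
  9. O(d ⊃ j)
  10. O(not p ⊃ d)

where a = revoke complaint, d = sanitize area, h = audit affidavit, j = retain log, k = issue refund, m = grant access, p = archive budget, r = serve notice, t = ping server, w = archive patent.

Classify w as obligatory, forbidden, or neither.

Premises 6 and 7 are O(not a ⊃ r) and O(a ⊃ r); every ideal world satisfies not a or a, so in either case r holds — hence O(r).
From O(r) and premise 1, O(r ⊃ not t), we obtain O(not t).
With premise 4, O(not t ⊃ not d), the K-axiom yields O(not d).
The contrapositive of premise 10 (O(not p ⊃ d)) is O(not d ⊃ p), and O(not d) is already established, so O(p).
With premise 8, O(p ⊃ k), the K-axiom yields O(k).
Premise 2, O(m ⊃ not k), contraposes to O(k ⊃ not m); with O(k) we get O(not m).
Applying K to premise 3 (O(not m ⊃ w)) and O(not m) yields O(w).
Premises 5, 9 do not contribute to this derivation.
Hence w is obligatory.

Obligatory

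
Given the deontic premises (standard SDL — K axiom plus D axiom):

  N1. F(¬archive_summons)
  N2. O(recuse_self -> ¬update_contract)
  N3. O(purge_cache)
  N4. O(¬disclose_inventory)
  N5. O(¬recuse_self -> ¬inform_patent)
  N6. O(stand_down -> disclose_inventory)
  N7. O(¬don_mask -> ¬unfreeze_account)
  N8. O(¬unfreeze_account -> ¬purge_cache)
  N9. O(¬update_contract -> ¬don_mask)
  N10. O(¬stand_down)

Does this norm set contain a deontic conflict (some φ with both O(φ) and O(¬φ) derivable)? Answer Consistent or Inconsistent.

Premise 6 is O(stand_down -> disclose_inventory), but O(stand_down) is not derivable from the premises, so it does not yield O(disclose_inventory).
So O(disclose_inventory) is not derivable, and the apparent clash with O(¬disclose_inventory) does not arise.
A world satisfying every obligation exists (e.g. archive_summons=true, disclose_inventory=false, don_mask=true, inform_patent=false, purge_cache=true, recuse_self=false, stand_down=false, unfreeze_account=true, update_contract=true); no atom is both obligatory and forbidden, so the set is consistent.

Consistent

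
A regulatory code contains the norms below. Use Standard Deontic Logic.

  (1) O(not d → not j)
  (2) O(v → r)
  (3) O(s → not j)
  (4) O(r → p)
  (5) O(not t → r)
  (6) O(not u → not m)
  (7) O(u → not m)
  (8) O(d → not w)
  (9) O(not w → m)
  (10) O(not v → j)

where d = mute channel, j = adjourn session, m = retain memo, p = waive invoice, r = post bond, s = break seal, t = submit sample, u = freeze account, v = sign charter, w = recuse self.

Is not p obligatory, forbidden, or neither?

By case analysis on u: premise 7 gives O(u → not m) and premise 6 gives O(not u → not m), so O(not m) either way.
Premise 9 is O(not w → m); contrapositively O(not m → w). Since O(not m) holds, K gives O(w).
The contrapositive of premise 8 (O(d → not w)) is O(w → not d), and O(w) is already established, so O(not d).
From O(not d) and premise 1, O(not d → not j), we obtain O(not j).
The contrapositive of premise 10 (O(not v → j)) is O(not j → v), and O(not j) is already established, so O(v).
Applying K to premise 2 (O(v → r)) and O(v) yields O(r).
From O(r) and premise 4, O(r → p), we obtain O(p).
Premises 3, 5 do not contribute to this derivation.
Thus O(p), which is F(not p): not p is forbidden.

Forbidden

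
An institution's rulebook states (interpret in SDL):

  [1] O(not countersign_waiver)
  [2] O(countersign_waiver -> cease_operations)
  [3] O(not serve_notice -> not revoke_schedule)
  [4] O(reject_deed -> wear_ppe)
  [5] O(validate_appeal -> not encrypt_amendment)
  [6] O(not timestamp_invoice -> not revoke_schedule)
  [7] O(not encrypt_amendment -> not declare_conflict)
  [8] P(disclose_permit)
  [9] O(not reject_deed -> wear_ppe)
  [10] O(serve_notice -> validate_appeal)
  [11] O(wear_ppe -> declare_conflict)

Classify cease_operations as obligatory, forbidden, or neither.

Neither

Premise 2 is O(countersign_waiver -> cease_operations), but O(countersign_waiver) is not derivable from the premises, so it does not yield O(cease_operations).
No premise or chain of K-axiom applications forces O(cease_operations), and none forces O(not cease_operations). So cease_operations is neither obligatory nor forbidden under these norms.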